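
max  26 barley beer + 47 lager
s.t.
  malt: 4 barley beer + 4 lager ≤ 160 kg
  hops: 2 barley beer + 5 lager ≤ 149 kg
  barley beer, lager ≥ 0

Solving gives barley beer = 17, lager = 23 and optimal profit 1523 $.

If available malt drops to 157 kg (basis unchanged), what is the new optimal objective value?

1514

At the optimum: malt uses 160 of 160 (binding); hops uses 149 of 149 (binding).
Dual feasibility on the basic columns requires 4·y_malt + 2·y_hops = 26, 4·y_malt + 5·y_hops = 47.
Solving: y_malt = 3, y_hops = 7.
Δz = y_malt·Δb = 3 × (-3) = -9, so new z* = 1523 − 9 = 1514.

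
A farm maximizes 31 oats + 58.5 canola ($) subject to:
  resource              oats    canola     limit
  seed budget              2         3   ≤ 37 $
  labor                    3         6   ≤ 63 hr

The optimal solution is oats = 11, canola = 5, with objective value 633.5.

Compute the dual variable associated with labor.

Both seed budget and labor are binding at x*.
Dual feasibility on the basic columns requires 2·y_seed budget + 3·y_labor = 31, 3·y_seed budget + 6·y_labor = 58.5.
→ y_seed budget = 3.5 and y_labor = 8.
Shadow price of labor = 8.

8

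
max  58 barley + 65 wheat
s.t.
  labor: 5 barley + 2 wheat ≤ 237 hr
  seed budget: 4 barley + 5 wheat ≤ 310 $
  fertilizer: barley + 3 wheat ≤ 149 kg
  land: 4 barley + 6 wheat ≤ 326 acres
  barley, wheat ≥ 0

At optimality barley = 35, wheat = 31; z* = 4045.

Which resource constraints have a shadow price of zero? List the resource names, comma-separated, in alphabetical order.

fertilizer, seed budget

labor: 237/237 (binding)
seed budget: 295/310 (slack 15)
fertilizer: 128/149 (slack 21)
land: 326/326 (binding)
By complementary slackness, a constraint with positive slack has shadow price 0 → fertilizer, seed budget.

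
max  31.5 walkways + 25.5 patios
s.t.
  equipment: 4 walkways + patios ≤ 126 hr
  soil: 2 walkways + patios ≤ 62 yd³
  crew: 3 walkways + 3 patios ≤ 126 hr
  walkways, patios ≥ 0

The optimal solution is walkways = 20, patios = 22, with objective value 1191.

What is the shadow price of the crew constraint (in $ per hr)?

Check each constraint at x*: equipment 102/126 (slack 24); soil 62/62 (tight); crew 126/126 (tight).
By complementary slackness, y = 0 for the non-binding constraint.
From A_Bᵀ y = c: 2·y_soil + 3·y_crew = 31.5; 1·y_soil + 3·y_crew = 25.5.
Solving: y_soil = 6, y_crew = 6.5.
Shadow price of crew = 6.5.

6.5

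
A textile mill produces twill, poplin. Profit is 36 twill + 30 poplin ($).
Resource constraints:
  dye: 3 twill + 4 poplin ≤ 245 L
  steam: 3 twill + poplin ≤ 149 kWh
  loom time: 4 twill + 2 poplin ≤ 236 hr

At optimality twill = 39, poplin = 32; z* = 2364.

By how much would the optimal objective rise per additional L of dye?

Binding: dye and steam. Non-binding: loom time (16 unused).
By complementary slackness, y = 0 for the non-binding constraint.
The binding rows give the dual system: 3·y_dye + 3·y_steam = 36 and 4·y_dye + 1·y_steam = 30.
→ y_dye = 6 and y_steam = 6.
Shadow price of dye = 6.

6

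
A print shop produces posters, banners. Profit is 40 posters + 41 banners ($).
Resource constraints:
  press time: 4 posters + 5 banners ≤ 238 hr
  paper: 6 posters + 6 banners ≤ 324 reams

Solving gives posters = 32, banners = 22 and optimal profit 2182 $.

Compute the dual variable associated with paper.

Check each constraint at x*: press time 238/238 (tight); paper 324/324 (tight).
The binding rows give the dual system: 4·y_press time + 6·y_paper = 40 and 5·y_press time + 6·y_paper = 41.
Solving: y_press time = 1, y_paper = 6.
Shadow price of paper = 6.

6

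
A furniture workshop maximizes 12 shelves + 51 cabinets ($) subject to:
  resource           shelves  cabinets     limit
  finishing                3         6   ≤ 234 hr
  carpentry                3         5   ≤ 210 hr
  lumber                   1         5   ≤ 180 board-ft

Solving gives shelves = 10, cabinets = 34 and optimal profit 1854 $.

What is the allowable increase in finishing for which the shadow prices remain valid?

Binding constraints: finishing, lumber. The basis is B = [[3,6],[1,5]] with det 9.
Per unit increase in finishing, x* moves by d = (0.5556, -0.1111).
The basis stays optimal until carpentry becomes binding; allowable increase = 9 hr.

9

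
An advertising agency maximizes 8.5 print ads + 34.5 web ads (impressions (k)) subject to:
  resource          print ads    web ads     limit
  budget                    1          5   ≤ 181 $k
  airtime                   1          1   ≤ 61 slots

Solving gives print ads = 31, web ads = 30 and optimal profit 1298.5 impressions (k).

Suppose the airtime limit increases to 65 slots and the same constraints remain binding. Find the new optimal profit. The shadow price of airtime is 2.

1306.5

Δb = 4, so new z* = 1298.5 + (2)·(4) = 1298.5 + 8 = 1306.5.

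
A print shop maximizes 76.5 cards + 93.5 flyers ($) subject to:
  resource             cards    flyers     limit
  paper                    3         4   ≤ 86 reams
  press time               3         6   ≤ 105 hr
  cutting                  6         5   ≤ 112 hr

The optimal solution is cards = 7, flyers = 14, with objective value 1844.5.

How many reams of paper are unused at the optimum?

9

paper used = 3·7 + 4·14 = 77; slack = 86 − 77 = 9.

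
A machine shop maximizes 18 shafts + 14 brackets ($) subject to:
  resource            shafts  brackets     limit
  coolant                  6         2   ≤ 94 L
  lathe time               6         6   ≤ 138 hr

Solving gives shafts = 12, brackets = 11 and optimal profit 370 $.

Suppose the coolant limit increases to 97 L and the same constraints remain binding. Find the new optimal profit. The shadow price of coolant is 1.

373

Δb = 3, so new z* = 370 + (1)·(3) = 370 + 3 = 373.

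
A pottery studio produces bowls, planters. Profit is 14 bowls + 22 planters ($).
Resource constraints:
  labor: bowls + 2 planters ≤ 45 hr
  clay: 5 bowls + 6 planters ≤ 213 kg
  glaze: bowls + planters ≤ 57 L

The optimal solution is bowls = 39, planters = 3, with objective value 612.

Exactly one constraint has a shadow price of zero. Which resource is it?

glaze

labor: 45/45 (binding)
clay: 213/213 (binding)
glaze: 42/57 (slack 15)
By complementary slackness, a constraint with positive slack has shadow price 0 → glaze.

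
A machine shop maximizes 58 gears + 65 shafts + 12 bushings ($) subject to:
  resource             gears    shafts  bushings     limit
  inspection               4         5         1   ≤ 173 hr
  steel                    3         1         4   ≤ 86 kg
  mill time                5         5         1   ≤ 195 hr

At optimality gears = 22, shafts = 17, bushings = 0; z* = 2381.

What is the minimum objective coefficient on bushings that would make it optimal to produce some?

Binding: inspection and mill time. Non-binding: steel (3 unused).
Since steel is not tight, its dual is 0.
Dual feasibility on the basic columns requires 4·y_inspection + 5·y_mill time = 58, 5·y_inspection + 5·y_mill time = 65.
→ y_inspection = 7 and y_mill time = 6.
bushings enters the basis when its profit ≥ yᵀa₃ = 7·1 + 6·1 = 13.

13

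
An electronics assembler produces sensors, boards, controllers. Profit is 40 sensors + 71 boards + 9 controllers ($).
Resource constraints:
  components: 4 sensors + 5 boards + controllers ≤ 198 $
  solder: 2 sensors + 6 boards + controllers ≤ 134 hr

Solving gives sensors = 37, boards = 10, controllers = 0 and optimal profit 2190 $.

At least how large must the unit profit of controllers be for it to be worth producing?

13

Check each constraint at x*: components 198/198 (tight); solder 134/134 (tight).
From A_Bᵀ y = c: 4·y_components + 2·y_solder = 40; 5·y_components + 6·y_solder = 71.
→ y_components = 7 and y_solder = 6.
controllers enters the basis when its profit ≥ yᵀa₃ = 7·1 + 6·1 = 13.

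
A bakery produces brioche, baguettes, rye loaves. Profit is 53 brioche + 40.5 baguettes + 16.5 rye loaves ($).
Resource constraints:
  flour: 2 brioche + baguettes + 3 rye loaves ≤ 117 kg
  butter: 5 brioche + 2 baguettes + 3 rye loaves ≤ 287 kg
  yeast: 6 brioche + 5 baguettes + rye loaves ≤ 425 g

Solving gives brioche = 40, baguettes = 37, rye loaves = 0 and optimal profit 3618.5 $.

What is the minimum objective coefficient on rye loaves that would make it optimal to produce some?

Binding: flour and yeast. Non-binding: butter (13 unused).
Slack constraints have shadow price 0 (complementary slackness).
From A_Bᵀ y = c: 2·y_flour + 6·y_yeast = 53; 1·y_flour + 5·y_yeast = 40.5.
Solving: y_flour = 5.5, y_yeast = 7.
rye loaves enters the basis when its profit ≥ yᵀa₃ = 5.5·3 + 7·1 = 23.5.

23.5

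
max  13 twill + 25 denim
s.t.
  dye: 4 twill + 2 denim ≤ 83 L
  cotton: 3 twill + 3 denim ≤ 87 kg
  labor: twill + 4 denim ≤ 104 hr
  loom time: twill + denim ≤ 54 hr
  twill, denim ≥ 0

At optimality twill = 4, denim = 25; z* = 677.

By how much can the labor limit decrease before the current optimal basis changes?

Binding constraints: cotton, labor. The basis is B = [[3,3],[1,4]] with det 9.
Per unit decrease in labor, x* moves by d = (0.3333, -0.3333).
The basis stays optimal until dye becomes binding; allowable decrease = 25.5 hr.

25.5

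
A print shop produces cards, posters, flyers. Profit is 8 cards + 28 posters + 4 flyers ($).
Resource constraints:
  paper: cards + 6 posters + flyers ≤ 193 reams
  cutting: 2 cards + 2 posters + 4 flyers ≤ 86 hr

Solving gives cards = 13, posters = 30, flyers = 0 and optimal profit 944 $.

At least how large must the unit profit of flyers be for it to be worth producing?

12

Check each constraint at x*: paper 193/193 (tight); cutting 86/86 (tight).
Dual feasibility on the basic columns requires 1·y_paper + 2·y_cutting = 8, 6·y_paper + 2·y_cutting = 28.
Solving: y_paper = 4, y_cutting = 2.
flyers enters the basis when its profit ≥ yᵀa₃ = 4·1 + 2·4 = 12.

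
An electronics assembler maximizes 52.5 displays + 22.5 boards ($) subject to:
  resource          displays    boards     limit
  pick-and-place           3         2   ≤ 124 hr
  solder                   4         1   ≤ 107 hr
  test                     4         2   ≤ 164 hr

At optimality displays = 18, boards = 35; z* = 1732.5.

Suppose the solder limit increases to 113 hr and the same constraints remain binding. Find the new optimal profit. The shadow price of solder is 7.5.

1777.5

Δb = 6, so new z* = 1732.5 + (7.5)·(6) = 1732.5 + 45 = 1777.5.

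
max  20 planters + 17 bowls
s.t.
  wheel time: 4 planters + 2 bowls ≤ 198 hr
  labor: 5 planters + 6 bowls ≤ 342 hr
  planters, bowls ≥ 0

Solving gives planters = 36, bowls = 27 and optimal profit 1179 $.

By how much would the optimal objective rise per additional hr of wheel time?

2.5

Check each constraint at x*: wheel time 198/198 (tight); labor 342/342 (tight).
From A_Bᵀ y = c: 4·y_wheel time + 5·y_labor = 20; 2·y_wheel time + 6·y_labor = 17.
This yields shadow prices y_wheel time = 2.5, y_labor = 2.
Shadow price of wheel time = 2.5.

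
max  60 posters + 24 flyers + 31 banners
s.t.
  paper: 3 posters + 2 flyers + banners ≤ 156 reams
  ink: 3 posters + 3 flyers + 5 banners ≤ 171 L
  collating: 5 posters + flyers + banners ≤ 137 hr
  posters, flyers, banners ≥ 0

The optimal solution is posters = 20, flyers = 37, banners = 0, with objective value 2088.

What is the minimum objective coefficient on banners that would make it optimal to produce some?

34

Binding: ink and collating. Non-binding: paper (22 unused).
Slack constraints have shadow price 0 (complementary slackness).
From A_Bᵀ y = c: 3·y_ink + 5·y_collating = 60; 3·y_ink + 1·y_collating = 24.
→ y_ink = 5 and y_collating = 9.
banners enters the basis when its profit ≥ yᵀa₃ = 5·5 + 9·1 = 34.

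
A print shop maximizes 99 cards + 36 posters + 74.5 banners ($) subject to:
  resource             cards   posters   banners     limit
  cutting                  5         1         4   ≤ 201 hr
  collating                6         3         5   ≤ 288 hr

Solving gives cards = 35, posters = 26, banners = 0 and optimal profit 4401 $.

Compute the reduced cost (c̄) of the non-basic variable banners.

-6.5

At the optimum: cutting uses 201 of 201 (binding); collating uses 288 of 288 (binding).
Dual feasibility on the basic columns requires 5·y_cutting + 6·y_collating = 99, 1·y_cutting + 3·y_collating = 36.
→ y_cutting = 9 and y_collating = 9.
Reduced cost of banners: c₃ − yᵀa₃ = 74.5 − (9·4 + 9·5) = 74.5 − 81 = -6.5.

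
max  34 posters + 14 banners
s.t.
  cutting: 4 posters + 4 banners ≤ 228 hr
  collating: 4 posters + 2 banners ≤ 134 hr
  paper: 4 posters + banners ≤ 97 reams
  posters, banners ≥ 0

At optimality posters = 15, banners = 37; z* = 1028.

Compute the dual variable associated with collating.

Binding: collating and paper. Non-binding: cutting (20 unused).
Since cutting is not tight, its dual is 0.
From A_Bᵀ y = c: 4·y_collating + 4·y_paper = 34; 2·y_collating + 1·y_paper = 14.
This yields shadow prices y_collating = 5.5, y_paper = 3.
Shadow price of collating = 5.5.

5.5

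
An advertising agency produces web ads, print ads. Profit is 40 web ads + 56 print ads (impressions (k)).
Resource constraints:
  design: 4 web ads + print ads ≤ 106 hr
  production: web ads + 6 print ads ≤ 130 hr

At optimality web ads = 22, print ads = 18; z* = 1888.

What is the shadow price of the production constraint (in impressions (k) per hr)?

8

Check each constraint at x*: design 106/106 (tight); production 130/130 (tight).
From A_Bᵀ y = c: 4·y_design + 1·y_production = 40; 1·y_design + 6·y_production = 56.
Solving: y_design = 8, y_production = 8.
Shadow price of production = 8.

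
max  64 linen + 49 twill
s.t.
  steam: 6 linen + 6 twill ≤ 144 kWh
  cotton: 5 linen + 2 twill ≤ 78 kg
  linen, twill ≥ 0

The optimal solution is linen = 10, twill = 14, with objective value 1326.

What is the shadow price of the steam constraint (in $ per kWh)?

Both steam and cotton are binding at x*.
Dual feasibility on the basic columns requires 6·y_steam + 5·y_cotton = 64, 6·y_steam + 2·y_cotton = 49.
Solving: y_steam = 6.5, y_cotton = 5.
Shadow price of steam = 6.5.

6.5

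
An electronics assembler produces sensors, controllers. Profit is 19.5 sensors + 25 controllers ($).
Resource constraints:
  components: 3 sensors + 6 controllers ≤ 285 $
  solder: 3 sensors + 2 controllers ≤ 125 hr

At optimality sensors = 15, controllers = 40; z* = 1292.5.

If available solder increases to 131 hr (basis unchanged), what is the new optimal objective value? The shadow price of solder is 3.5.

1313.5

Δb = 6, so new z* = 1292.5 + (3.5)·(6) = 1292.5 + 21 = 1313.5.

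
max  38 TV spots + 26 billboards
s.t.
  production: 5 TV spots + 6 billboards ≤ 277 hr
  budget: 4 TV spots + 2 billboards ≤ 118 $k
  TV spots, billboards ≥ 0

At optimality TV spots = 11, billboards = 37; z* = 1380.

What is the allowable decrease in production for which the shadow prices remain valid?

Binding constraints: production, budget. The basis is B = [[5,6],[4,2]] with det -14.
Per unit decrease in production, x* moves by d = (0.1429, -0.2857).
The basis stays optimal until billboards reaches 0; allowable decrease = 129.5 hr.

129.5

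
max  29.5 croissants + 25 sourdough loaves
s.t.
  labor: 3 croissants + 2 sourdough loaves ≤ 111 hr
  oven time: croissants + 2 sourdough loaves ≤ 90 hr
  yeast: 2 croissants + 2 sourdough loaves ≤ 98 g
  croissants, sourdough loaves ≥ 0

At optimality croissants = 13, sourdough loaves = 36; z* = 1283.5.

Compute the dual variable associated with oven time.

0

Check each constraint at x*: labor 111/111 (tight); oven time 85/90 (slack 5); yeast 98/98 (tight).
Slack constraints have shadow price 0 (complementary slackness).
The binding rows give the dual system: 3·y_labor + 2·y_yeast = 29.5 and 2·y_labor + 2·y_yeast = 25.
→ y_labor = 4.5 and y_yeast = 8.
Shadow price of oven time = 0.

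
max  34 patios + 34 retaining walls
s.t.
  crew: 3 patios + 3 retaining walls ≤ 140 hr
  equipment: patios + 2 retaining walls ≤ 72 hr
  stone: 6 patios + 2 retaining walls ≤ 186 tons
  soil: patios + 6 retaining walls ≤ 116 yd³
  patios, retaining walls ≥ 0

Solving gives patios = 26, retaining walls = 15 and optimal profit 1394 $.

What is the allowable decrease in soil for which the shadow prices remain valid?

85

Binding constraints: stone, soil. The basis is B = [[6,2],[1,6]] with det 34.
Per unit decrease in soil, x* moves by d = (0.0588, -0.1765).
The basis stays optimal until retaining walls reaches 0; allowable decrease = 85 yd³.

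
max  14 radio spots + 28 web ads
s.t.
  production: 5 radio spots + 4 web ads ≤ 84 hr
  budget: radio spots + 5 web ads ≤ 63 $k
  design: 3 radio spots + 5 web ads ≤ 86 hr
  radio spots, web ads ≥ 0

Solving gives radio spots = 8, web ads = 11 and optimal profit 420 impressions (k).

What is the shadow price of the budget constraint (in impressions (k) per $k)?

Check each constraint at x*: production 84/84 (tight); budget 63/63 (tight); design 79/86 (slack 7).
Slack constraints have shadow price 0 (complementary slackness).
Dual feasibility on the basic columns requires 5·y_production + 1·y_budget = 14, 4·y_production + 5·y_budget = 28.
This yields shadow prices y_production = 2, y_budget = 4.
Shadow price of budget = 4.

4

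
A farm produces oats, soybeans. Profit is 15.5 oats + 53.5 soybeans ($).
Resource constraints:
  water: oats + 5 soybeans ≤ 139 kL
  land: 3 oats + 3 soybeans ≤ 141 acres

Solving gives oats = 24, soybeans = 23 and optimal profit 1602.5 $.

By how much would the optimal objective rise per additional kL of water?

9.5

Check each constraint at x*: water 139/139 (tight); land 141/141 (tight).
From A_Bᵀ y = c: 1·y_water + 3·y_land = 15.5; 5·y_water + 3·y_land = 53.5.
This yields shadow prices y_water = 9.5, y_land = 2.
Shadow price of water = 9.5.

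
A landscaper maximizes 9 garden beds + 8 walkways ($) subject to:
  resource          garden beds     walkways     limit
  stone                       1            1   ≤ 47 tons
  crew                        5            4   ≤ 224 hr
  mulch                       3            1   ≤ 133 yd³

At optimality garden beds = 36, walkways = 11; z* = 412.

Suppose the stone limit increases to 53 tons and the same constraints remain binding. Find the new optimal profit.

Binding: stone and crew. Non-binding: mulch (14 unused).
By complementary slackness, y = 0 for the non-binding constraint.
The binding rows give the dual system: 1·y_stone + 5·y_crew = 9 and 1·y_stone + 4·y_crew = 8.
→ y_stone = 4 and y_crew = 1.
Δz = y_stone·Δb = 4 × (6) = 24, so new z* = 412 + 24 = 436.

436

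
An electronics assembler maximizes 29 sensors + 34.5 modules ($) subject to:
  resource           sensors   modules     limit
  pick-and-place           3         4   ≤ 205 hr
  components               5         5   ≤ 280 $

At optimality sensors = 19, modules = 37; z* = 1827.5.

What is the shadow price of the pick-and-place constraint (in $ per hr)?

At the optimum: pick-and-place uses 205 of 205 (binding); components uses 280 of 280 (binding).
Dual feasibility on the basic columns requires 3·y_pick-and-place + 5·y_components = 29, 4·y_pick-and-place + 5·y_components = 34.5.
Solving: y_pick-and-place = 5.5, y_components = 2.5.
Shadow price of pick-and-place = 5.5.

5.5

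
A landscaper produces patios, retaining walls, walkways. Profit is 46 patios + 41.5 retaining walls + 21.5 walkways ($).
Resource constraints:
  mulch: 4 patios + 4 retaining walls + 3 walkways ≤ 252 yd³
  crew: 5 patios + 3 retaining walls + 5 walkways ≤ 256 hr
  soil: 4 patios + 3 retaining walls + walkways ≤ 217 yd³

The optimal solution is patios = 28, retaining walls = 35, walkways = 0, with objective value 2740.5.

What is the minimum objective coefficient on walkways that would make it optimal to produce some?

Binding: mulch and soil. Non-binding: crew (11 unused).
Since crew is not tight, its dual is 0.
From A_Bᵀ y = c: 4·y_mulch + 4·y_soil = 46; 4·y_mulch + 3·y_soil = 41.5.
Solving: y_mulch = 7, y_soil = 4.5.
walkways enters the basis when its profit ≥ yᵀa₃ = 7·3 + 4.5·1 = 25.5.

25.5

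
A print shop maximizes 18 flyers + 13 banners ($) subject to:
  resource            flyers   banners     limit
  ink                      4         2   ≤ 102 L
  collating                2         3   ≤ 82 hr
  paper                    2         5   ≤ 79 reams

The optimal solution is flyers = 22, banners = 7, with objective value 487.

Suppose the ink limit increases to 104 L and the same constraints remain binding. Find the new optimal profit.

495

At the optimum: ink uses 102 of 102 (binding); collating uses 65 of 82 (slack = 17); paper uses 79 of 79 (binding).
Since collating is not tight, its dual is 0.
Dual feasibility on the basic columns requires 4·y_ink + 2·y_paper = 18, 2·y_ink + 5·y_paper = 13.
This yields shadow prices y_ink = 4, y_paper = 1.
Δz = y_ink·Δb = 4 × (2) = 8, so new z* = 487 + 8 = 495.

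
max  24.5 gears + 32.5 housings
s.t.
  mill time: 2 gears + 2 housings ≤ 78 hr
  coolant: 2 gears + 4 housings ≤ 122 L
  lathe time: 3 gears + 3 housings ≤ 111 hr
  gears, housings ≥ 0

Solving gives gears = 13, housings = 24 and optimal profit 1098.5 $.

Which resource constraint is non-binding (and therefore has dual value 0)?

mill time

mill time: 74/78 (slack 4)
coolant: 122/122 (binding)
lathe time: 111/111 (binding)
By complementary slackness, a constraint with positive slack has shadow price 0 → mill time.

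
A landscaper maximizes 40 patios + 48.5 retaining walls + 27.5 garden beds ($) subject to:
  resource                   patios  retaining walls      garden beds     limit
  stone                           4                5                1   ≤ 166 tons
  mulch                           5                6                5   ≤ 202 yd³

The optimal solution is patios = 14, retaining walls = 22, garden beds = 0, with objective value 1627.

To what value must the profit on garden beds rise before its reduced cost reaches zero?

32.5

Both stone and mulch are binding at x*.
From A_Bᵀ y = c: 4·y_stone + 5·y_mulch = 40; 5·y_stone + 6·y_mulch = 48.5.
Solving: y_stone = 2.5, y_mulch = 6.
garden beds enters the basis when its profit ≥ yᵀa₃ = 2.5·1 + 6·5 = 32.5.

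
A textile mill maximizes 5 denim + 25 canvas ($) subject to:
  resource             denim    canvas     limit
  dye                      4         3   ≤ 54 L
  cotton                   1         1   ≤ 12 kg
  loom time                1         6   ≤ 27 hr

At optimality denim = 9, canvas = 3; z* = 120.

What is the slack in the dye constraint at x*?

dye used = 4·9 + 3·3 = 45; slack = 54 − 45 = 9.

9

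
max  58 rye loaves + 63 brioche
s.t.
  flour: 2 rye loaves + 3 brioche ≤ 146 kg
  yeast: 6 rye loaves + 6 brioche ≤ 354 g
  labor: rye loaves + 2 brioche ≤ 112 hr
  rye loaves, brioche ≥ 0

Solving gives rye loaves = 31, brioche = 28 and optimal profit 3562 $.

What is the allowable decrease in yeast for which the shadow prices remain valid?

62

Binding constraints: flour, yeast. The basis is B = [[2,3],[6,6]] with det -6.
Per unit decrease in yeast, x* moves by d = (-0.5, 0.3333).
The basis stays optimal until rye loaves reaches 0; allowable decrease = 62 g.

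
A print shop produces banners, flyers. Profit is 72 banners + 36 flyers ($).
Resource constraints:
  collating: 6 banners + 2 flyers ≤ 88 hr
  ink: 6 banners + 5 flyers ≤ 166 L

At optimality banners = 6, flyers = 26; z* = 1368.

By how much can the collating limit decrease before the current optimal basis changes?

Binding constraints: collating, ink. The basis is B = [[6,2],[6,5]] with det 18.
Per unit decrease in collating, x* moves by d = (-0.2778, 0.3333).
The basis stays optimal until banners reaches 0; allowable decrease = 21.6 hr.

21.6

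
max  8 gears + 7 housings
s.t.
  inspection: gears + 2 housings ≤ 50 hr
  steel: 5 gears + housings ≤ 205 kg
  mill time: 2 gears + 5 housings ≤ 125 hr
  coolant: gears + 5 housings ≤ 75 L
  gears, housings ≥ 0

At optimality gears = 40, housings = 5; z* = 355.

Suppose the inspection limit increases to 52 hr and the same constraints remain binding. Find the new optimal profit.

361

Check each constraint at x*: inspection 50/50 (tight); steel 205/205 (tight); mill time 105/125 (slack 20); coolant 65/75 (slack 10).
Slack constraints have shadow price 0 (complementary slackness).
Dual feasibility on the basic columns requires 1·y_inspection + 5·y_steel = 8, 2·y_inspection + 1·y_steel = 7.
This yields shadow prices y_inspection = 3, y_steel = 1.
Δz = y_inspection·Δb = 3 × (2) = 6, so new z* = 355 + 6 = 361.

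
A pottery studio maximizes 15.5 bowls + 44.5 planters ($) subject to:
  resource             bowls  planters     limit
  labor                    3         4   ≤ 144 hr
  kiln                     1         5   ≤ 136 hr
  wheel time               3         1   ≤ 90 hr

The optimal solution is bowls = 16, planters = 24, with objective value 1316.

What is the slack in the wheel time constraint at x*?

18

wheel time used = 3·16 + 1·24 = 72; slack = 90 − 72 = 18.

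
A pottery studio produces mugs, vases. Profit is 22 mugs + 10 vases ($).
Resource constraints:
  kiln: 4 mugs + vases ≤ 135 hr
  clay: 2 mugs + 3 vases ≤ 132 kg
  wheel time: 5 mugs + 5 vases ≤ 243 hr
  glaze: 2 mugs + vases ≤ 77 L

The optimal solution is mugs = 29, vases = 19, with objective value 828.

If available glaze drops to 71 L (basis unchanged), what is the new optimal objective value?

At the optimum: kiln uses 135 of 135 (binding); clay uses 115 of 132 (slack = 17); wheel time uses 240 of 243 (slack = 3); glaze uses 77 of 77 (binding).
By complementary slackness, y = 0 for the non-binding constraints.
The binding rows give the dual system: 4·y_kiln + 2·y_glaze = 22 and 1·y_kiln + 1·y_glaze = 10.
→ y_kiln = 1 and y_glaze = 9.
Δz = y_glaze·Δb = 9 × (-6) = -54, so new z* = 828 − 54 = 774.

774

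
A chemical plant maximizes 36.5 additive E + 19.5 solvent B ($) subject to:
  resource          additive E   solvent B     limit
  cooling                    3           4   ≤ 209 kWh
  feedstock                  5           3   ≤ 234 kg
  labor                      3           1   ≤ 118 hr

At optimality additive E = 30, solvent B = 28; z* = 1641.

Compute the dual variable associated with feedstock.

Check each constraint at x*: cooling 202/209 (slack 7); feedstock 234/234 (tight); labor 118/118 (tight).
Slack constraints have shadow price 0 (complementary slackness).
From A_Bᵀ y = c: 5·y_feedstock + 3·y_labor = 36.5; 3·y_feedstock + 1·y_labor = 19.5.
This yields shadow prices y_feedstock = 5.5, y_labor = 3.
Shadow price of feedstock = 5.5.

5.5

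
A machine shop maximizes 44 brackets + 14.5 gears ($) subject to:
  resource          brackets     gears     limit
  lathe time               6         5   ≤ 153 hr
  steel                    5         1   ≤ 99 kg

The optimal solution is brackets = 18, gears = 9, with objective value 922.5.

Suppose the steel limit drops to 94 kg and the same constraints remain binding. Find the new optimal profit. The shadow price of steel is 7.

887.5

Δb = -5, so new z* = 922.5 + (7)·(-5) = 922.5 − 35 = 887.5.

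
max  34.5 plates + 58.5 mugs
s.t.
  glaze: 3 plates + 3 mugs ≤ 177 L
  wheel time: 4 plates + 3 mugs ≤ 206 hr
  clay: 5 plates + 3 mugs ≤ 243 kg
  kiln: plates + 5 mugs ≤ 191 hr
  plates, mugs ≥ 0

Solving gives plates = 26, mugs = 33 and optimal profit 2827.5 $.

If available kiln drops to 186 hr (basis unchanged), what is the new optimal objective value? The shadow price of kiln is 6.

Δb = -5, so new z* = 2827.5 + (6)·(-5) = 2827.5 − 30 = 2797.5.

2797.5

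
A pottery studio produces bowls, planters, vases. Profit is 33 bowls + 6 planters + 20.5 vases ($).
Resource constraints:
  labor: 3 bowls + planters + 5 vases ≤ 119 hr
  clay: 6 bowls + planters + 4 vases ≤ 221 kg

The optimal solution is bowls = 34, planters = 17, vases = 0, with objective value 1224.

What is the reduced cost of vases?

Both labor and clay are binding at x*.
Dual feasibility on the basic columns requires 3·y_labor + 6·y_clay = 33, 1·y_labor + 1·y_clay = 6.
This yields shadow prices y_labor = 1, y_clay = 5.
Reduced cost of vases: c₃ − yᵀa₃ = 20.5 − (1·5 + 5·4) = 20.5 − 25 = -4.5.

-4.5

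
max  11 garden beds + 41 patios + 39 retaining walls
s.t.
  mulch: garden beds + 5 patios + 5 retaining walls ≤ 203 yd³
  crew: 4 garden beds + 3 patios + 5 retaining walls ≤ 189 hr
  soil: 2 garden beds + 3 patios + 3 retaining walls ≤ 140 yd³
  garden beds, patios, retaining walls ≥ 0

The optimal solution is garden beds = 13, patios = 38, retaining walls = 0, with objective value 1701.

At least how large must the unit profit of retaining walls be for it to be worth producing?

Binding: mulch and soil. Non-binding: crew (23 unused).
Slack constraints have shadow price 0 (complementary slackness).
The binding rows give the dual system: 1·y_mulch + 2·y_soil = 11 and 5·y_mulch + 3·y_soil = 41.
Solving: y_mulch = 7, y_soil = 2.
retaining walls enters the basis when its profit ≥ yᵀa₃ = 7·5 + 2·3 = 41.

41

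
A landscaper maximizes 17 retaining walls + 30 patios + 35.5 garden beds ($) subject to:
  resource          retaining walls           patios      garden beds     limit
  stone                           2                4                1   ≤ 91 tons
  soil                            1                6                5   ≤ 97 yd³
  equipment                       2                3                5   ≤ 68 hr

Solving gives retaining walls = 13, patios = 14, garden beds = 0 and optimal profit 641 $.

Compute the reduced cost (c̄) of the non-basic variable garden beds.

At the optimum: stone uses 82 of 91 (slack = 9); soil uses 97 of 97 (binding); equipment uses 68 of 68 (binding).
Slack constraints have shadow price 0 (complementary slackness).
From A_Bᵀ y = c: 1·y_soil + 2·y_equipment = 17; 6·y_soil + 3·y_equipment = 30.
This yields shadow prices y_soil = 1, y_equipment = 8.
Reduced cost of garden beds: c₃ − yᵀa₃ = 35.5 − (1·5 + 8·5) = 35.5 − 45 = -9.5.

-9.5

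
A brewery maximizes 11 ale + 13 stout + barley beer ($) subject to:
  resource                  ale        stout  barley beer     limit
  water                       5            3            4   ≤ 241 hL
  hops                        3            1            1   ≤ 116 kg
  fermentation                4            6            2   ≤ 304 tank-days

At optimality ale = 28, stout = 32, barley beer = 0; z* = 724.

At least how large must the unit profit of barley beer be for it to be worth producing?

5

Check each constraint at x*: water 236/241 (slack 5); hops 116/116 (tight); fermentation 304/304 (tight).
By complementary slackness, y = 0 for the non-binding constraint.
Dual feasibility on the basic columns requires 3·y_hops + 4·y_fermentation = 11, 1·y_hops + 6·y_fermentation = 13.
This yields shadow prices y_hops = 1, y_fermentation = 2.
barley beer enters the basis when its profit ≥ yᵀa₃ = 1·1 + 2·2 = 5.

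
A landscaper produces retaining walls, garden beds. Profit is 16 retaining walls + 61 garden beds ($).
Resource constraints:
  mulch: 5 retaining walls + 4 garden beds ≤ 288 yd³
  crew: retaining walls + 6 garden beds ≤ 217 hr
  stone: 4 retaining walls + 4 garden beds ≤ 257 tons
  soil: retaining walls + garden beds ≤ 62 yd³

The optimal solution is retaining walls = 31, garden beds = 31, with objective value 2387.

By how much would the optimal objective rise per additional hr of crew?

9

Binding: crew and soil. Non-binding: mulch (9 unused), stone (9 unused).
Since mulch, stone are not tight, their duals are 0.
From A_Bᵀ y = c: 1·y_crew + 1·y_soil = 16; 6·y_crew + 1·y_soil = 61.
Solving: y_crew = 9, y_soil = 7.
Shadow price of crew = 9.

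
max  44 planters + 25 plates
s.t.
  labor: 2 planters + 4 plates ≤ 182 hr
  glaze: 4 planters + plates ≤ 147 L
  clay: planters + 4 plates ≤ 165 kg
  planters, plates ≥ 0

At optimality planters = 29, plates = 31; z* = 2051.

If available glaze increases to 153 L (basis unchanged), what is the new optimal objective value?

Check each constraint at x*: labor 182/182 (tight); glaze 147/147 (tight); clay 153/165 (slack 12).
Slack constraints have shadow price 0 (complementary slackness).
Dual feasibility on the basic columns requires 2·y_labor + 4·y_glaze = 44, 4·y_labor + 1·y_glaze = 25.
This yields shadow prices y_labor = 4, y_glaze = 9.
Δz = y_glaze·Δb = 9 × (6) = 54, so new z* = 2051 + 54 = 2105.

2105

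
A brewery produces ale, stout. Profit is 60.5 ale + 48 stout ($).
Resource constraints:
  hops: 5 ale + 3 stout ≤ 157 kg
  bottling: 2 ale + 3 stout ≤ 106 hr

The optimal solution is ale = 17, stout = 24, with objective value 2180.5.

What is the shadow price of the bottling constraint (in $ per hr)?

6.5

Check each constraint at x*: hops 157/157 (tight); bottling 106/106 (tight).
The binding rows give the dual system: 5·y_hops + 2·y_bottling = 60.5 and 3·y_hops + 3·y_bottling = 48.
→ y_hops = 9.5 and y_bottling = 6.5.
Shadow price of bottling = 6.5.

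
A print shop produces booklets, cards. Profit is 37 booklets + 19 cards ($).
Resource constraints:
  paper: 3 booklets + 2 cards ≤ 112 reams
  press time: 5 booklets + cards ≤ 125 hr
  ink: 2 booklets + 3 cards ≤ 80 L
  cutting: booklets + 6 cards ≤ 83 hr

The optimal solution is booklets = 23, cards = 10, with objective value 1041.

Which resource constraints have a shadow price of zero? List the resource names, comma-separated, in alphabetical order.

paper: 89/112 (slack 23)
press time: 125/125 (binding)
ink: 76/80 (slack 4)
cutting: 83/83 (binding)
By complementary slackness, a constraint with positive slack has shadow price 0 → ink, paper.

ink, paper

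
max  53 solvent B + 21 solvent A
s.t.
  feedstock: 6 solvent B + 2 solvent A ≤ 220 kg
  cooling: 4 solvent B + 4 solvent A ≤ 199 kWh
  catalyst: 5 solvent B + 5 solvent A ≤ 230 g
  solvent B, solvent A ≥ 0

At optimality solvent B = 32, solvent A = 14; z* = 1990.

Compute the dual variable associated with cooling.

Check each constraint at x*: feedstock 220/220 (tight); cooling 184/199 (slack 15); catalyst 230/230 (tight).
Slack constraints have shadow price 0 (complementary slackness).
The binding rows give the dual system: 6·y_feedstock + 5·y_catalyst = 53 and 2·y_feedstock + 5·y_catalyst = 21.
This yields shadow prices y_feedstock = 8, y_catalyst = 1.
Shadow price of cooling = 0.

0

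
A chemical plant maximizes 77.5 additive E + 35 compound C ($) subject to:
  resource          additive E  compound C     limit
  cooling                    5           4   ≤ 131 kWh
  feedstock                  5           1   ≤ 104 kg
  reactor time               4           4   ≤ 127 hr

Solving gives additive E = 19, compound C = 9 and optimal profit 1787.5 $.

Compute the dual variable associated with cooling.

6.5

Binding: cooling and feedstock. Non-binding: reactor time (15 unused).
By complementary slackness, y = 0 for the non-binding constraint.
Dual feasibility on the basic columns requires 5·y_cooling + 5·y_feedstock = 77.5, 4·y_cooling + 1·y_feedstock = 35.
→ y_cooling = 6.5 and y_feedstock = 9.
Shadow price of cooling = 6.5.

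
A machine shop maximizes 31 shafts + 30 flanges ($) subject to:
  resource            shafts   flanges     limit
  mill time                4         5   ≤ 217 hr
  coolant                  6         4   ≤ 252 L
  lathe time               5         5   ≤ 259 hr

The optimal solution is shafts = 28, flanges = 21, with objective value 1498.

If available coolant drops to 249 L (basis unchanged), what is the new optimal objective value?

At the optimum: mill time uses 217 of 217 (binding); coolant uses 252 of 252 (binding); lathe time uses 245 of 259 (slack = 14).
By complementary slackness, y = 0 for the non-binding constraint.
Dual feasibility on the basic columns requires 4·y_mill time + 6·y_coolant = 31, 5·y_mill time + 4·y_coolant = 30.
This yields shadow prices y_mill time = 4, y_coolant = 2.5.
Δz = y_coolant·Δb = 2.5 × (-3) = -7.5, so new z* = 1498 − 7.5 = 1490.5.

1490.5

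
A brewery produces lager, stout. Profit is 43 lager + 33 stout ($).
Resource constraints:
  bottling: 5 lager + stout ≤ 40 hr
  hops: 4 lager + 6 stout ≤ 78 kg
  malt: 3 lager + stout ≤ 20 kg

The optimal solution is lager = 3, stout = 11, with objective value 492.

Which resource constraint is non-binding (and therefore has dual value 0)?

bottling: 26/40 (slack 14)
hops: 78/78 (binding)
malt: 20/20 (binding)
By complementary slackness, a constraint with positive slack has shadow price 0 → bottling.

bottling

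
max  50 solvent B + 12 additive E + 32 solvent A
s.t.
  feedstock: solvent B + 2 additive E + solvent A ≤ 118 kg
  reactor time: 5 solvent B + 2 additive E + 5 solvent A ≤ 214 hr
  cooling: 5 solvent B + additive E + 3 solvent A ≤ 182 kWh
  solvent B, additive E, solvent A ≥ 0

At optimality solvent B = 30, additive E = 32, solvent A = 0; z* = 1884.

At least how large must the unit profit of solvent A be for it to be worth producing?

Binding: reactor time and cooling. Non-binding: feedstock (24 unused).
Slack constraints have shadow price 0 (complementary slackness).
From A_Bᵀ y = c: 5·y_reactor time + 5·y_cooling = 50; 2·y_reactor time + 1·y_cooling = 12.
→ y_reactor time = 2 and y_cooling = 8.
solvent A enters the basis when its profit ≥ yᵀa₃ = 2·5 + 8·3 = 34.

34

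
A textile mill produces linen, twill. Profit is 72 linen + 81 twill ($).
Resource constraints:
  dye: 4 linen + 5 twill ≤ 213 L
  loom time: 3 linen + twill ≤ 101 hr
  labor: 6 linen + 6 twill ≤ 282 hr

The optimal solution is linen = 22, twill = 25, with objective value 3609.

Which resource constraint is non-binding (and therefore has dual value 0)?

dye: 213/213 (binding)
loom time: 91/101 (slack 10)
labor: 282/282 (binding)
By complementary slackness, a constraint with positive slack has shadow price 0 → loom time.

loom time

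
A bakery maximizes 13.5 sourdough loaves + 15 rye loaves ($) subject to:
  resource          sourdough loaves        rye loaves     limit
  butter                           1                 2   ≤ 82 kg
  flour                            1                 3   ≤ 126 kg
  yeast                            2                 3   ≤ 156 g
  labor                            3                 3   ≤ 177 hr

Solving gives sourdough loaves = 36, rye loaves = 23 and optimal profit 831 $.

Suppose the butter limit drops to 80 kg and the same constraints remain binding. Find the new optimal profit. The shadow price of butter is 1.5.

828

Δb = -2, so new z* = 831 + (1.5)·(-2) = 831 − 3 = 828.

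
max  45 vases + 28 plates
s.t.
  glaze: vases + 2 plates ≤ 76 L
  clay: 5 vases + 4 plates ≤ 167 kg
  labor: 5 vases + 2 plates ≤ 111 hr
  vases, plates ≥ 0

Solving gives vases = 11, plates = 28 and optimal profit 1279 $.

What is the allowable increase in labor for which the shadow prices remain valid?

Binding constraints: clay, labor. The basis is B = [[5,4],[5,2]] with det -10.
Per unit increase in labor, x* moves by d = (0.4, -0.5).
The basis stays optimal until plates reaches 0; allowable increase = 56 hr.

56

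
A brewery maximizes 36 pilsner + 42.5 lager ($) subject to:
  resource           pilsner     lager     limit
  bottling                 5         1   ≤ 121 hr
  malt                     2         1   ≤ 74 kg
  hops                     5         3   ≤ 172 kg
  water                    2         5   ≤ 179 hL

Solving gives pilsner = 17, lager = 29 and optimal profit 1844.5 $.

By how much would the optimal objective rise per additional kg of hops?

5

Binding: hops and water. Non-binding: bottling (7 unused), malt (11 unused).
By complementary slackness, y = 0 for the non-binding constraints.
From A_Bᵀ y = c: 5·y_hops + 2·y_water = 36; 3·y_hops + 5·y_water = 42.5.
This yields shadow prices y_hops = 5, y_water = 5.5.
Shadow price of hops = 5.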